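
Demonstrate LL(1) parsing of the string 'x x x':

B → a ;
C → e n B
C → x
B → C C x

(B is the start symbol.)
LL(1) parsing maintains a stack (initially the start symbol over $) and the input. At each step: if the stack top is a terminal, match it against the current input token; if it is a non-terminal N, replace it with the RHS of M[N, lookahead] (the unique production whose predict set contains the lookahead).

Stack is shown with the top on the left.

Stack    Input    Action
------------------------
B $      x x x $  output B → C C x
C C x $  x x x $  output C → x
x C x $  x x x $  match 'x'
C x $    x x $    output C → x
x x $    x x $    match 'x'
x $      x $      match 'x'
$        $        accept

The string is accepted.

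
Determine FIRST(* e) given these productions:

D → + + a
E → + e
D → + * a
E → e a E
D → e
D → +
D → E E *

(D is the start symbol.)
{ '*' }

To compute FIRST(* e), process the symbols left to right:
Symbol * is a terminal. Add '*' and stop.
FIRST(* e) = { '*' }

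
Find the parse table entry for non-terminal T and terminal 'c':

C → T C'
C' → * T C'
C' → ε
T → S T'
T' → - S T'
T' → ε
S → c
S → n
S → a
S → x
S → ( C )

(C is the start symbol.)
T → S T'

To find M[T, 'c'], we find productions for T where 'c' is in the predict set (PREDICT(N → α) = (FIRST(α) \ {ε}) ∪ (FOLLOW(N) if α ⇒* ε)).

Relevant sets:
  FIRST(S) = { '(', 'a', 'c', 'n', 'x' }

T → S T': PREDICT = { '(', 'a', 'c', 'n', 'x' }
  'c' is in predict set, so this production goes in M[T, 'c']

M[T, 'c'] = T → S T'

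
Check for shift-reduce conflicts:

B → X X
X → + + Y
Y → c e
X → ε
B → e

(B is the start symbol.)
A shift-reduce conflict occurs when an LR(0) state has both:
  - a complete (reduce) item [A → α .] (dot at the end), and
  - a shift item [B → β . c γ] (dot before a terminal).

Augment with B' → B and build the canonical LR(0) collection (I0 = CLOSURE({[B' → . B]}), then GOTO on every symbol after a dot until no new states appear). It has 10 states:
  I0: { [B → . X X], [B → . e], [B' → . B], [X → . + + Y], [X → .] }  — shift, reduce
  I1: { [X → + . + Y] }  — shift
  I2: { [B' → B .] }  — accept
  I3: { [B → X . X], [X → . + + Y], [X → .] }  — shift, reduce
  I4: { [B → e .] }  — reduce
  I5: { [B → X X .] }  — reduce
  I6: { [X → + + . Y], [Y → . c e] }  — shift
  I7: { [X → + + Y .] }  — reduce
  I8: { [Y → c . e] }  — shift
  I9: { [Y → c e .] }  — reduce

I0 contains reduce item [X → .] and shift items [B → . e], [X → . + + Y] — shift-reduce conflict.
I3 contains reduce item [X → .] and shift item [X → . + + Y] — shift-reduce conflict.

Answer: Yes — I0: [X → .] vs [B → . e]; I3: [X → .] vs [X → . + + Y]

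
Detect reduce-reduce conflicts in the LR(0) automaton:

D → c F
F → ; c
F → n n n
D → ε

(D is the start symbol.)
No reduce-reduce conflicts

A reduce-reduce conflict occurs when an LR(0) state has two complete items [A → α .] and [B → β .] — both call for a reduction, and with no lookahead the parser cannot choose between them.

Augment with D' → D and build the canonical LR(0) collection (I0 = CLOSURE({[D' → . D]}), then GOTO on every symbol after a dot until no new states appear). It has 9 states:
  I0: { [D → . c F], [D → .], [D' → . D] }  — shift, reduce
  I1: { [D' → D .] }  — accept
  I2: { [D → c . F], [F → . ; c], [F → . n n n] }  — shift
  I3: { [F → ; . c] }  — shift
  I4: { [D → c F .] }  — reduce
  I5: { [F → n . n n] }  — shift
  I6: { [F → n n . n] }  — shift
  I7: { [F → n n n .] }  — reduce
  I8: { [F → ; c .] }  — reduce

No state contains more than one complete item.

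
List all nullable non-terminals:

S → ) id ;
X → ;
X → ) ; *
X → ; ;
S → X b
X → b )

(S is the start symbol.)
A non-terminal is nullable if it can derive ε (the empty string): either it has an ε-production, or it has a production whose right-hand side consists entirely of nullable non-terminals.

There are no ε-productions, so no non-terminal can derive ε.
No non-terminals are nullable.

Answer: None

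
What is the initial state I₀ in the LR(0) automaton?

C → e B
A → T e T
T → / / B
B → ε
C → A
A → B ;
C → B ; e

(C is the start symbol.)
First, augment the grammar with C' → C
I₀ = CLOSURE({ [C' → . C] }):
  [C' → . C] has the dot before C: add [C → . e B], [C → . A], [C → . B ; e]
  [C → . A] has the dot before A: add [A → . T e T], [A → . B ;]
  [C → . B ; e] has the dot before B: add [B → .]
  [A → . T e T] has the dot before T: add [T → . / / B]
No further items can be added.

I₀ = { [A → . B ;], [A → . T e T], [B → .], [C → . A], [C → . B ; e], [C → . e B], [C' → . C], [T → . / / B] }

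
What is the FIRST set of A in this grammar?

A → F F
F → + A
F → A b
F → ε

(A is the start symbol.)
{ '+', 'b', ε }

FIRST sets of the other non-terminals involved (by the same procedure, iterated to a fixed point):
  FIRST(F) = { '+', 'b', ε }

From A → F F:
  - F is a non-terminal: add FIRST(F) \ {ε} = { '+', 'b' }
    F is nullable, so continue to the next symbol
  - F is a non-terminal: add FIRST(F) \ {ε} = { '+', 'b' }
    F is nullable and nothing follows, so the whole right-hand side can vanish: ε ∈ FIRST(A)

Collecting: FIRST(A) = { '+', 'b', ε }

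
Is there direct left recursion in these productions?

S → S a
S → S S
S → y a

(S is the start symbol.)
S → S a: LEFT RECURSIVE (starts with S)
S → S S: LEFT RECURSIVE (starts with S)
S → y a: starts with y

The grammar has direct left recursion on: S.

Answer: Yes, S is left-recursive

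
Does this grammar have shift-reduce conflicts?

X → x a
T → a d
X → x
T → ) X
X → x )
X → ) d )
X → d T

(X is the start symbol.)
Yes — I4: [X → x .] vs [X → x . )]

A shift-reduce conflict occurs when an LR(0) state has both:
  - a complete (reduce) item [A → α .] (dot at the end), and
  - a shift item [B → β . c γ] (dot before a terminal).

Augment with X' → X and build the canonical LR(0) collection (I0 = CLOSURE({[X' → . X]}), then GOTO on every symbol after a dot until no new states appear). It has 14 states:
  I0: { [X → . ) d )], [X → . d T], [X → . x )], [X → . x a], [X → . x], [X' → . X] }  — shift
  I1: { [X → ) . d )] }  — shift
  I2: { [X' → X .] }  — accept
  I3: { [T → . ) X], [T → . a d], [X → d . T] }  — shift
  I4: { [X → x . )], [X → x . a], [X → x .] }  — shift, reduce
  I5: { [X → x ) .] }  — reduce
  I6: { [X → x a .] }  — reduce
  I7: { [T → ) . X], [X → . ) d )], [X → . d T], [X → . x )], [X → . x a], [X → . x] }  — shift
  I8: { [X → d T .] }  — reduce
  I9: { [T → a . d] }  — shift
  I10: { [T → a d .] }  — reduce
  I11: { [T → ) X .] }  — reduce
  I12: { [X → ) d . )] }  — shift
  I13: { [X → ) d ) .] }  — reduce

I4 contains reduce item [X → x .] and shift items [X → x . )], [X → x . a] — shift-reduce conflict.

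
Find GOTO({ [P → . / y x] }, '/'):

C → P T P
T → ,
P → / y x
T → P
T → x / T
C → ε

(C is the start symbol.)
{ [P → / . y x] }

GOTO(I, '/') = CLOSURE({ [A → αX.β] : [A → α.Xβ] ∈ I, X = '/' })

Items with dot before '/', with the dot advanced:
  [P → . / y x] → [P → / . y x]
Closure adds nothing (no advanced item has the dot before a non-terminal).

GOTO = { [P → / . y x] }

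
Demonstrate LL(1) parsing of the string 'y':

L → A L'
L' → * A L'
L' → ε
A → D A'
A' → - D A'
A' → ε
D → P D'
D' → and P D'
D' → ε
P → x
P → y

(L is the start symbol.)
Stack is shown with the top on the left.

Stack         Input  Action
---------------------------
L $           y $    output L → A L'
A L' $        y $    output A → D A'
D A' L' $     y $    output D → P D'
P D' A' L' $  y $    output P → y
y D' A' L' $  y $    match 'y'
D' A' L' $    $      output D' → ε
A' L' $       $      output A' → ε
L' $          $      output L' → ε
$             $      accept

The string is accepted.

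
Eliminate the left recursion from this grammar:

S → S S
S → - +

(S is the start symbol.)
S is directly left-recursive. The standard transformation for
  A → A α₁ | ... | A α_m | β₁ | ... | β_n
is
  A  → β₁ A' | ... | β_n A'
  A' → α₁ A' | ... | α_m A' | ε

S → - + becomes S → - + S'
S → S S becomes S' → S S'
Add S' → ε

Resulting grammar:
S → - + S'
S' → S S'
S' → ε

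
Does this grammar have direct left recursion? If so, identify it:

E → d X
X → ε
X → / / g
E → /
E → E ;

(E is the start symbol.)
Direct left recursion occurs when N → N α for some non-terminal N (the right-hand side begins with the left-hand side itself).

E → d X: starts with d
X → ε: starts with ε
X → / / g: starts with '/'
E → /: starts with '/'
E → E ;: LEFT RECURSIVE (starts with E)

The grammar has direct left recursion on: E.

Answer: Yes, E is left-recursive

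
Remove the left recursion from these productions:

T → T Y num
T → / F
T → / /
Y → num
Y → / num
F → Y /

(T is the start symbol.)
T → / F T'
T → / / T'
T' → Y num T'
T' → ε
Y → num
Y → / num
F → Y /

T is directly left-recursive. The standard transformation for
  A → A α₁ | ... | A α_m | β₁ | ... | β_n
is
  A  → β₁ A' | ... | β_n A'
  A' → α₁ A' | ... | α_m A' | ε

T → / F becomes T → / F T'
T → / / becomes T → / / T'
T → T Y num becomes T' → Y num T'
Add T' → ε

Productions for other non-terminals are unchanged:
  Y → num
  Y → / num
  F → Y /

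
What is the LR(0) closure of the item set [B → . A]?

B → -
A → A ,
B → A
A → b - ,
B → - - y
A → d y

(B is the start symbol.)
{ [A → . A ,], [A → . b - ,], [A → . d y], [B → . A] }

Start with: [B → . A]
  [B → . A] has the dot before A: add [A → . A ,], [A → . b - ,], [A → . d y]
No further items can be added.

CLOSURE = { [A → . A ,], [A → . b - ,], [A → . d y], [B → . A] }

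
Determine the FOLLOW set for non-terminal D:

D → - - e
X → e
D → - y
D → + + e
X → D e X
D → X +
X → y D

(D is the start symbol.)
D is the start symbol, so $ ∈ FOLLOW(D).
In X → D e X: D is followed by e X, add FIRST(e X) \ {ε} = { 'e' }
In X → y D: D is at the end, add FOLLOW(X)

The FOLLOW sets referred to above (computed the same way, to a fixed point):
  FOLLOW(X) = { '+' }

Taking the union: FOLLOW(D) = { $, '+', 'e' }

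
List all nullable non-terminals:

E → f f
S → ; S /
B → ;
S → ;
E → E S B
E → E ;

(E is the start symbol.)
There are no ε-productions, so no non-terminal can derive ε.
No non-terminals are nullable.

Answer: None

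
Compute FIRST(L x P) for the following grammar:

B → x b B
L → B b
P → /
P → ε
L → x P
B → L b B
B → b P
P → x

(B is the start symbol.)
{ 'b', 'x' }

FIRST sets of the non-terminals involved (from the grammar, by fixed-point iteration):
  FIRST(L) = { 'b', 'x' }

To compute FIRST(L x P), process the symbols left to right:
Symbol L is a non-terminal. Add FIRST(L) \ {ε} = { 'b', 'x' }
L is not nullable (ε ∉ FIRST(L)), so stop here.
FIRST(L x P) = { 'b', 'x' }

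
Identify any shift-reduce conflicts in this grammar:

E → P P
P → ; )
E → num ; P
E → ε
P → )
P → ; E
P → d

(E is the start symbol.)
Yes — I0: [E → .] vs [E → . num ; P]; I2: [E → .] vs [E → . num ; P]

A shift-reduce conflict occurs when an LR(0) state has both:
  - a complete (reduce) item [A → α .] (dot at the end), and
  - a shift item [B → β . c γ] (dot before a terminal).

Augment with E' → E and build the canonical LR(0) collection (I0 = CLOSURE({[E' → . E]}), then GOTO on every symbol after a dot until no new states appear). It has 12 states:
  I0: { [E → . P P], [E → . num ; P], [E → .], [E' → . E], [P → . )], [P → . ; )], [P → . ; E], [P → . d] }  — shift, reduce
  I1: { [P → ) .] }  — reduce
  I2: { [E → . P P], [E → . num ; P], [E → .], [P → . )], [P → . ; )], [P → . ; E], [P → . d], [P → ; . )], [P → ; . E] }  — shift, reduce
  I3: { [E' → E .] }  — accept
  I4: { [E → P . P], [P → . )], [P → . ; )], [P → . ; E], [P → . d] }  — shift
  I5: { [P → d .] }  — reduce
  I6: { [E → num . ; P] }  — shift
  I7: { [E → num ; . P], [P → . )], [P → . ; )], [P → . ; E], [P → . d] }  — shift
  I8: { [E → num ; P .] }  — reduce
  I9: { [E → P P .] }  — reduce
  I10: { [P → ) .], [P → ; ) .] }  — 2 reduces
  I11: { [P → ; E .] }  — reduce

I0 contains reduce item [E → .] and shift items [E → . num ; P], [P → . )], [P → . ; )], [P → . ; E], [P → . d] — shift-reduce conflict.
I2 contains reduce item [E → .] and shift items [E → . num ; P], [P → . )], [P → . ; )], [P → ; . )], [P → . ; E], [P → . d] — shift-reduce conflict.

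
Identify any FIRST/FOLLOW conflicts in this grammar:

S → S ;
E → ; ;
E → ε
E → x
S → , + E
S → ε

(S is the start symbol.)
A FIRST/FOLLOW conflict occurs when a non-terminal N has a nullable alternative N → β (β ⇒* ε) and another alternative N → α with FIRST(α) ∩ FOLLOW(N) ≠ ∅: on such a lookahead the parser cannot decide between expanding α and letting N vanish via β.

Nullable non-terminals: E, S.
FIRST sets used below: FIRST(S) = { ',', ';', ε }

E: nullable alternative(s) E → ε; FOLLOW(E) = { $, ';' }
  E → ; ;: FIRST \ {ε} = { ';' } — overlaps FOLLOW(E) on { ';' }: CONFLICT
  E → ε: FIRST \ {ε} = { } — this is the only nullable alternative, skip
  E → x: FIRST \ {ε} = { 'x' } — disjoint from FOLLOW(E)

S: nullable alternative(s) S → ε; FOLLOW(S) = { $, ';' }
  S → S ;: FIRST \ {ε} = { ',', ';' } — overlaps FOLLOW(S) on { ';' }: CONFLICT
  S → , + E: FIRST \ {ε} = { ',' } — disjoint from FOLLOW(S)
  S → ε: FIRST \ {ε} = { } — this is the only nullable alternative, skip

So the grammar has 2 FIRST/FOLLOW conflicts (marked CONFLICT above).

Answer: Yes. S → S ';' with FOLLOW(S) on { ';' }; E → ';' ';' with FOLLOW(E) on { ';' }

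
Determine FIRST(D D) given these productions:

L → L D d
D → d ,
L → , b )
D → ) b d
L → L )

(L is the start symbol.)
{ ')', 'd' }

FIRST sets of the non-terminals involved (from the grammar, by fixed-point iteration):
  FIRST(D) = { ')', 'd' }

To compute FIRST(D D), process the symbols left to right:
Symbol D is a non-terminal. Add FIRST(D) \ {ε} = { ')', 'd' }
D is not nullable (ε ∉ FIRST(D)), so stop here.
FIRST(D D) = { ')', 'd' }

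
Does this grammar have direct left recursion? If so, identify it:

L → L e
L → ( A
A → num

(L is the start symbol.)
Direct left recursion occurs when N → N α for some non-terminal N (the right-hand side begins with the left-hand side itself).

L → L e: LEFT RECURSIVE (starts with L)
L → ( A: starts with '('
A → num: starts with num

The grammar has direct left recursion on: L.

Answer: Yes, L is left-recursive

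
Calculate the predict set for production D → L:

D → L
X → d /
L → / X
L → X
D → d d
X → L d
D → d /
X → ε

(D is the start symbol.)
{ $, '/', 'd' }

PREDICT(D → L) = (FIRST(RHS) \ {ε}) ∪ (FOLLOW(D) if ε ∈ FIRST(RHS), i.e. RHS ⇒* ε)
FIRST(L) = { '/', 'd', ε }
FIRST(L) = { '/', 'd', ε }
ε ∈ FIRST(L) (the right-hand side is nullable), so add FOLLOW(D) = { $ }
PREDICT(D → L) = { $, '/', 'd' }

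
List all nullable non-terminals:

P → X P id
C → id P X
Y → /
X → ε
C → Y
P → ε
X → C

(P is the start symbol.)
{ 'P', 'X' }

ε-productions: X → ε, P → ε
So X, P are immediately nullable.
No further non-terminal can be added: every production for the remaining non-terminals contains a terminal or a non-nullable non-terminal.
Nullable = { 'P', 'X' }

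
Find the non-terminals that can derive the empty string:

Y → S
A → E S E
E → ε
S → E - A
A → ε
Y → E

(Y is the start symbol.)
ε-productions: E → ε, A → ε
So E, A are immediately nullable.
Y → E: every symbol on the right is nullable, so Y is nullable too.
No further non-terminal can be added: every production for the remaining non-terminals contains a terminal or a non-nullable non-terminal.
Nullable = { 'A', 'E', 'Y' }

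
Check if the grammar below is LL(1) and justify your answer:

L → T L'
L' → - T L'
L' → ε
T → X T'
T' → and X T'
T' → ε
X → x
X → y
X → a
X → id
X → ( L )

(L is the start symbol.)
Yes, the grammar is LL(1).

Relevant sets:
  FOLLOW(L') = { $, ')' }
  FOLLOW(T') = { $, ')', '-' }

For L':
  PREDICT(L' → '-' T L') = { '-' }
  PREDICT(L' → ε) = { $, ')' }
For T':
  PREDICT(T' → and X T') = { 'and' }
  PREDICT(T' → ε) = { $, ')', '-' }
For X:
  PREDICT(X → x) = { 'x' }
  PREDICT(X → y) = { 'y' }
  PREDICT(X → a) = { 'a' }
  PREDICT(X → id) = { 'id' }
  PREDICT(X → '(' L ')') = { '(' }
L, T have a single production, so nothing to check there.

All predict sets are disjoint. The grammar IS LL(1).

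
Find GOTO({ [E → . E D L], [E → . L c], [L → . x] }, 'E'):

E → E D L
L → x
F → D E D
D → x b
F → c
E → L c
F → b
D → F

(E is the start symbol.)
GOTO(I, 'E') = CLOSURE({ [A → αX.β] : [A → α.Xβ] ∈ I, X = 'E' })

Items with dot before 'E', with the dot advanced:
  [E → . E D L] → [E → E . D L]
Closure of the advanced items:
  [E → E . D L] has the dot before D: add [D → . x b], [D → . F]
  [D → . F] has the dot before F: add [F → . D E D], [F → . c], [F → . b]

GOTO = { [D → . F], [D → . x b], [E → E . D L], [F → . D E D], [F → . b], [F → . c] }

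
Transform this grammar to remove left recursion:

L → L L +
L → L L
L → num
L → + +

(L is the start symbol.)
L is directly left-recursive. The standard transformation for
  A → A α₁ | ... | A α_m | β₁ | ... | β_n
is
  A  → β₁ A' | ... | β_n A'
  A' → α₁ A' | ... | α_m A' | ε

L → num becomes L → num L'
L → + + becomes L → + + L'
L → L L + becomes L' → L + L'
L → L L becomes L' → L L'
Add L' → ε

Resulting grammar:
L → num L'
L → + + L'
L' → L + L'
L' → L L'
L' → ε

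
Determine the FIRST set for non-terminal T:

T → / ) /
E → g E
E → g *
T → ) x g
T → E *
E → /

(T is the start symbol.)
To compute FIRST(T), examine every production with T on the left-hand side, reading each right-hand side left to right until a non-nullable symbol is reached.

FIRST sets of the other non-terminals involved (by the same procedure, iterated to a fixed point):
  FIRST(E) = { '/', 'g' }

From T → / ) /:
  - '/' is a terminal: add '/' and stop
From T → ) x g:
  - ')' is a terminal: add ')' and stop
From T → E *:
  - E is a non-terminal: add FIRST(E) \ {ε} = { '/', 'g' }
    E is not nullable, so stop

Collecting: FIRST(T) = { ')', '/', 'g' }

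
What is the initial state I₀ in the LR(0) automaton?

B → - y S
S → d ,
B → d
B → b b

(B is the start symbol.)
{ [B → . - y S], [B → . b b], [B → . d], [B' → . B] }

First, augment the grammar with B' → B
I₀ = CLOSURE({ [B' → . B] }):
  [B' → . B] has the dot before B: add [B → . - y S], [B → . d], [B → . b b]
No further items can be added.

I₀ = { [B → . - y S], [B → . b b], [B → . d], [B' → . B] }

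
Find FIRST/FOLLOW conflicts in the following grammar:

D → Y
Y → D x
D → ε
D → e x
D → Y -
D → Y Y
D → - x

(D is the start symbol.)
Yes. D → Y with FOLLOW(D) on { 'x' }; D → Y '-' with FOLLOW(D) on { 'x' }; D → Y Y with FOLLOW(D) on { 'x' }

A FIRST/FOLLOW conflict occurs when a non-terminal N has a nullable alternative N → β (β ⇒* ε) and another alternative N → α with FIRST(α) ∩ FOLLOW(N) ≠ ∅: on such a lookahead the parser cannot decide between expanding α and letting N vanish via β.

Nullable non-terminals: D.
FIRST sets used below: FIRST(Y) = { '-', 'e', 'x' }

D: nullable alternative(s) D → ε; FOLLOW(D) = { $, 'x' }
  D → Y: FIRST \ {ε} = { '-', 'e', 'x' } — overlaps FOLLOW(D) on { 'x' }: CONFLICT
  D → ε: FIRST \ {ε} = { } — this is the only nullable alternative, skip
  D → e x: FIRST \ {ε} = { 'e' } — disjoint from FOLLOW(D)
  D → Y -: FIRST \ {ε} = { '-', 'e', 'x' } — overlaps FOLLOW(D) on { 'x' }: CONFLICT
  D → Y Y: FIRST \ {ε} = { '-', 'e', 'x' } — overlaps FOLLOW(D) on { 'x' }: CONFLICT
  D → - x: FIRST \ {ε} = { '-' } — disjoint from FOLLOW(D)

Y has no nullable alternative, so no FIRST/FOLLOW check is needed there.

So the grammar has 3 FIRST/FOLLOW conflicts (marked CONFLICT above).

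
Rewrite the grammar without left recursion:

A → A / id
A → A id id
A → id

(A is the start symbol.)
A is directly left-recursive. The standard transformation for
  A → A α₁ | ... | A α_m | β₁ | ... | β_n
is
  A  → β₁ A' | ... | β_n A'
  A' → α₁ A' | ... | α_m A' | ε

A → id becomes A → id A'
A → A / id becomes A' → / id A'
A → A id id becomes A' → id id A'
Add A' → ε

Resulting grammar:
A → id A'
A' → / id A'
A' → id id A'
A' → ε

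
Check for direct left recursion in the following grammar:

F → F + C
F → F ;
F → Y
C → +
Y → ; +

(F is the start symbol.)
Yes, F is left-recursive

Direct left recursion occurs when N → N α for some non-terminal N (the right-hand side begins with the left-hand side itself).

F → F + C: LEFT RECURSIVE (starts with F)
F → F ;: LEFT RECURSIVE (starts with F)
F → Y: starts with Y
C → +: starts with '+'
Y → ; +: starts with ';'

The grammar has direct left recursion on: F.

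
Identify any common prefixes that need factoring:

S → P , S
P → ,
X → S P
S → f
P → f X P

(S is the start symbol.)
No, left-factoring is not needed

Left-factoring is needed when two productions for the same non-terminal
share a common prefix on the right-hand side.

Productions for S:
  S → P , S
  S → f
Productions for P:
  P → ,
  P → f X P

No common prefixes found.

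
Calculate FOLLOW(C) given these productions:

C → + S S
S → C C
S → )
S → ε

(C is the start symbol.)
To compute FOLLOW(C), find every occurrence of C on a right-hand side N → α C β: add FIRST(β) \ {ε}, and if β is empty or nullable also add FOLLOW(N). Iterate to a fixed point.

C is the start symbol, so $ ∈ FOLLOW(C).
In S → C C: C is followed by C, add FIRST(C) \ {ε} = { '+' }
In S → C C: C is at the end, add FOLLOW(S)

The FOLLOW sets referred to above (computed the same way, to a fixed point):
  FOLLOW(S) = { $, ')', '+' }

Taking the union: FOLLOW(C) = { $, ')', '+' }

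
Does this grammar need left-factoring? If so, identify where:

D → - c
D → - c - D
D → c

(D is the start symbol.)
Yes, D has productions with common prefix '- c'

Left-factoring is needed when two productions for the same non-terminal
share a common prefix on the right-hand side.

Productions for D:
  D → - c
  D → - c - D
  D → c

Found common prefix '- c' in productions for D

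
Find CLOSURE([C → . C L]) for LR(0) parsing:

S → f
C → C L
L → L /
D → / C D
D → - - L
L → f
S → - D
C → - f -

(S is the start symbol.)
{ [C → . - f -], [C → . C L] }

Start with: [C → . C L]
  [C → . C L] has the dot before C: add [C → . - f -]
No further items can be added.

CLOSURE = { [C → . - f -], [C → . C L] }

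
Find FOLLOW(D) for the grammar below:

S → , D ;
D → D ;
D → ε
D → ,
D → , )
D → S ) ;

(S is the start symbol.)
To compute FOLLOW(D), find every occurrence of D on a right-hand side N → α D β: add FIRST(β) \ {ε}, and if β is empty or nullable also add FOLLOW(N). Iterate to a fixed point.

In S → , D ;: D is followed by ';', add FIRST(';') \ {ε} = { ';' }
In D → D ;: D is followed by ';', add FIRST(';') \ {ε} = { ';' }

Taking the union: FOLLOW(D) = { ';' }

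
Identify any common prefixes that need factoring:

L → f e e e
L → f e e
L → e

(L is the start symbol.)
Left-factoring is needed when two productions for the same non-terminal
share a common prefix on the right-hand side.

Productions for L:
  L → f e e e
  L → f e e
  L → e

Found common prefix 'f e e' in productions for L

Answer: Yes, L has productions with common prefix 'f e e'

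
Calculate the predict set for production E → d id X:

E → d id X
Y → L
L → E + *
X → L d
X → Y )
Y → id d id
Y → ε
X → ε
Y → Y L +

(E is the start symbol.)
{ 'd' }

PREDICT(E → d id X) = (FIRST(RHS) \ {ε}) ∪ (FOLLOW(E) if ε ∈ FIRST(RHS), i.e. RHS ⇒* ε)
FIRST(d id X) = { 'd' }
ε ∉ FIRST(d id X), so FOLLOW(E) is not added.
PREDICT(E → d id X) = { 'd' }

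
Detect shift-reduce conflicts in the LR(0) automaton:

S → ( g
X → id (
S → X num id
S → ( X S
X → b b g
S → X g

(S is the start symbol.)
No shift-reduce conflicts

Augment with S' → S and build the canonical LR(0) collection (I0 = CLOSURE({[S' → . S]}), then GOTO on every symbol after a dot until no new states appear). It has 15 states:
  I0: { [S → . ( X S], [S → . ( g], [S → . X g], [S → . X num id], [S' → . S], [X → . b b g], [X → . id (] }  — shift
  I1: { [S → ( . X S], [S → ( . g], [X → . b b g], [X → . id (] }  — shift
  I2: { [S' → S .] }  — accept
  I3: { [S → X . g], [S → X . num id] }  — shift
  I4: { [X → b . b g] }  — shift
  I5: { [X → id . (] }  — shift
  I6: { [X → id ( .] }  — reduce
  I7: { [X → b b . g] }  — shift
  I8: { [X → b b g .] }  — reduce
  I9: { [S → X g .] }  — reduce
  I10: { [S → X num . id] }  — shift
  I11: { [S → X num id .] }  — reduce
  I12: { [S → ( X . S], [S → . ( X S], [S → . ( g], [S → . X g], [S → . X num id], [X → . b b g], [X → . id (] }  — shift
  I13: { [S → ( g .] }  — reduce
  I14: { [S → ( X S .] }  — reduce

No state contains both a complete item and a shift item.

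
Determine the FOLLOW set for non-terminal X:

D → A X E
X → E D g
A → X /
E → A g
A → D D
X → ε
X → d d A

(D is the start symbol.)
{ '/', 'd' }

To compute FOLLOW(X), find every occurrence of X on a right-hand side N → α X β: add FIRST(β) \ {ε}, and if β is empty or nullable also add FOLLOW(N). Iterate to a fixed point.

In D → A X E: X is followed by E, add FIRST(E) \ {ε} = { '/', 'd' }
In A → X /: X is followed by '/', add FIRST('/') \ {ε} = { '/' }

Taking the union: FOLLOW(X) = { '/', 'd' }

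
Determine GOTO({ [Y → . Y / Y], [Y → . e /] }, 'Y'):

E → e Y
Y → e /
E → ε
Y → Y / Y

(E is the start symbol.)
GOTO(I, 'Y') = CLOSURE({ [A → αX.β] : [A → α.Xβ] ∈ I, X = 'Y' })

Items with dot before 'Y', with the dot advanced:
  [Y → . Y / Y] → [Y → Y . / Y]
Closure adds nothing (no advanced item has the dot before a non-terminal).

GOTO = { [Y → Y . / Y] }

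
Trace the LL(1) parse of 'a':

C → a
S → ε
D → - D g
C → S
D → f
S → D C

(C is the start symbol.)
Stack is shown with the top on the left.

Stack  Input  Action
--------------------
C $    a $    output C → a
a $    a $    match 'a'
$      $      accept

The string is accepted.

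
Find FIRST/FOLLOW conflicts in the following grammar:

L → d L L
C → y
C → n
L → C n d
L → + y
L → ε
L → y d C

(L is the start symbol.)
Yes. L → d L L with FOLLOW(L) on { 'd' }; L → C n d with FOLLOW(L) on { 'n', 'y' }; L → '+' y with FOLLOW(L) on { '+' }; L → y d C with FOLLOW(L) on { 'y' }

Nullable non-terminals: L.
FIRST sets used below: FIRST(C) = { 'n', 'y' }

L: nullable alternative(s) L → ε; FOLLOW(L) = { $, '+', 'd', 'n', 'y' }
  L → d L L: FIRST \ {ε} = { 'd' } — overlaps FOLLOW(L) on { 'd' }: CONFLICT
  L → C n d: FIRST \ {ε} = { 'n', 'y' } — overlaps FOLLOW(L) on { 'n', 'y' }: CONFLICT
  L → + y: FIRST \ {ε} = { '+' } — overlaps FOLLOW(L) on { '+' }: CONFLICT
  L → ε: FIRST \ {ε} = { } — this is the only nullable alternative, skip
  L → y d C: FIRST \ {ε} = { 'y' } — overlaps FOLLOW(L) on { 'y' }: CONFLICT

C has no nullable alternative, so no FIRST/FOLLOW check is needed there.

So the grammar has 4 FIRST/FOLLOW conflicts (marked CONFLICT above).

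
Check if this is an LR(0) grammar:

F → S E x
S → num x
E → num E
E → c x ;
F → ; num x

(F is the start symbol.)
A grammar is LR(0) if no state in the canonical LR(0) collection has:
  - both a shift item (dot before a terminal) and a complete item (shift-reduce conflict), or
  - two or more complete items (reduce-reduce conflict; the accept item [F' → F .] counts as a complete item here).

Augment with F' → F and build the canonical LR(0) collection (I0 = CLOSURE({[F' → . F]}), then GOTO on every symbol after a dot until no new states appear). It has 15 states:
  I0: { [F → . ; num x], [F → . S E x], [F' → . F], [S → . num x] }  — shift
  I1: { [F → ; . num x] }  — shift
  I2: { [F' → F .] }  — accept
  I3: { [E → . c x ;], [E → . num E], [F → S . E x] }  — shift
  I4: { [S → num . x] }  — shift
  I5: { [S → num x .] }  — reduce
  I6: { [F → S E . x] }  — shift
  I7: { [E → c . x ;] }  — shift
  I8: { [E → . c x ;], [E → . num E], [E → num . E] }  — shift
  I9: { [E → num E .] }  — reduce
  I10: { [E → c x . ;] }  — shift
  I11: { [E → c x ; .] }  — reduce
  I12: { [F → S E x .] }  — reduce
  I13: { [F → ; num . x] }  — shift
  I14: { [F → ; num x .] }  — reduce

Every state is either a pure shift/goto state or contains exactly one complete item and nothing to shift — no conflicts. The grammar is LR(0).

Answer: Yes, the grammar is LR(0)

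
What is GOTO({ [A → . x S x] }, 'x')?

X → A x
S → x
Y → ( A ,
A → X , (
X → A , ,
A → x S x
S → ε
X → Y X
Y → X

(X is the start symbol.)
GOTO(I, 'x') = CLOSURE({ [A → αX.β] : [A → α.Xβ] ∈ I, X = 'x' })

Items with dot before 'x', with the dot advanced:
  [A → . x S x] → [A → x . S x]
Closure of the advanced items:
  [A → x . S x] has the dot before S: add [S → . x], [S → .]

GOTO = { [A → x . S x], [S → . x], [S → .] }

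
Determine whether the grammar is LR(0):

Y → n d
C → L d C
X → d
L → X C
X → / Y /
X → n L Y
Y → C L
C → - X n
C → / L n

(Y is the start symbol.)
Augment with Y' → Y and build the canonical LR(0) collection (I0 = CLOSURE({[Y' → . Y]}), then GOTO on every symbol after a dot until no new states appear). It has 24 states:
  I0: { [C → . - X n], [C → . / L n], [C → . L d C], [L → . X C], [X → . / Y /], [X → . d], [X → . n L Y], [Y → . C L], [Y → . n d], [Y' → . Y] }  — shift
  I1: { [C → - . X n], [X → . / Y /], [X → . d], [X → . n L Y] }  — shift
  I2: { [C → . - X n], [C → . / L n], [C → . L d C], [C → / . L n], [L → . X C], [X → . / Y /], [X → . d], [X → . n L Y], [X → / . Y /], [Y → . C L], [Y → . n d] }  — shift
  I3: { [L → . X C], [X → . / Y /], [X → . d], [X → . n L Y], [Y → C . L] }  — shift
  I4: { [C → L . d C] }  — shift
  I5: { [C → . - X n], [C → . / L n], [C → . L d C], [L → . X C], [L → X . C], [X → . / Y /], [X → . d], [X → . n L Y] }  — shift
  I6: { [Y' → Y .] }  — accept
  I7: { [X → d .] }  — reduce
  I8: { [L → . X C], [X → . / Y /], [X → . d], [X → . n L Y], [X → n . L Y], [Y → n . d] }  — shift
  I9: { [C → . - X n], [C → . / L n], [C → . L d C], [L → . X C], [X → . / Y /], [X → . d], [X → . n L Y], [X → / . Y /], [Y → . C L], [Y → . n d] }  — shift
  I10: { [C → . - X n], [C → . / L n], [C → . L d C], [L → . X C], [X → . / Y /], [X → . d], [X → . n L Y], [X → n L . Y], [Y → . C L], [Y → . n d] }  — shift
  I11: { [X → d .], [Y → n d .] }  — 2 reduces
  I12: { [L → . X C], [X → . / Y /], [X → . d], [X → . n L Y], [X → n . L Y] }  — shift
  I13: { [X → n L Y .] }  — reduce
  I14: { [X → / Y . /] }  — shift
  I15: { [X → / Y / .] }  — reduce
  I16: { [L → X C .] }  — reduce
  I17: { [C → . - X n], [C → . / L n], [C → . L d C], [C → L d . C], [L → . X C], [X → . / Y /], [X → . d], [X → . n L Y] }  — shift
  I18: { [C → L d C .] }  — reduce
  I19: { [Y → C L .] }  — reduce
  I20: { [C → / L . n], [C → L . d C] }  — shift
  I21: { [C → / L n .] }  — reduce
  I22: { [C → - X . n] }  — shift
  I23: { [C → - X n .] }  — reduce

Conflict in state I11:
  Reduce-reduce conflict: [X → d .] and [Y → n d .]
So the grammar is NOT LR(0).

Answer: No. Reduce-reduce conflict: [X → d .] and [Y → n d .]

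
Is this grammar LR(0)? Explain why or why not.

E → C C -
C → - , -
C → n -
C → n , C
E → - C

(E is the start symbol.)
A grammar is LR(0) if no state in the canonical LR(0) collection has:
  - both a shift item (dot before a terminal) and a complete item (shift-reduce conflict), or
  - two or more complete items (reduce-reduce conflict; the accept item [E' → E .] counts as a complete item here).

Augment with E' → E and build the canonical LR(0) collection (I0 = CLOSURE({[E' → . E]}), then GOTO on every symbol after a dot until no new states appear). It has 14 states:
  I0: { [C → . - , -], [C → . n , C], [C → . n -], [E → . - C], [E → . C C -], [E' → . E] }  — shift
  I1: { [C → - . , -], [C → . - , -], [C → . n , C], [C → . n -], [E → - . C] }  — shift
  I2: { [C → . - , -], [C → . n , C], [C → . n -], [E → C . C -] }  — shift
  I3: { [E' → E .] }  — accept
  I4: { [C → n . , C], [C → n . -] }  — shift
  I5: { [C → . - , -], [C → . n , C], [C → . n -], [C → n , . C] }  — shift
  I6: { [C → n - .] }  — reduce
  I7: { [C → - . , -] }  — shift
  I8: { [C → n , C .] }  — reduce
  I9: { [C → - , . -] }  — shift
  I10: { [C → - , - .] }  — reduce
  I11: { [E → C C . -] }  — shift
  I12: { [E → C C - .] }  — reduce
  I13: { [E → - C .] }  — reduce

Every state is either a pure shift/goto state or contains exactly one complete item and nothing to shift — no conflicts. The grammar is LR(0).

Answer: Yes, the grammar is LR(0)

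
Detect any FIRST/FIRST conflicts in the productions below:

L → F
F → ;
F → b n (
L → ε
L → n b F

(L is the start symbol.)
No FIRST/FIRST conflicts.

FIRST sets of the non-terminals at (or reachable through a nullable prefix from) the front of some alternative:
  FIRST(F) = { ';', 'b' }

Productions for L:
  L → F: FIRST = { ';', 'b' }
  L → ε: FIRST = { ε }
  L → n b F: FIRST = { 'n' }
Productions for F:
  F → ;: FIRST = { ';' }
  F → b n (: FIRST = { 'b' }

All alternatives of each non-terminal have pairwise disjoint FIRST sets.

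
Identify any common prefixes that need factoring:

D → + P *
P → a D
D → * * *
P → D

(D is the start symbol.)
Left-factoring is needed when two productions for the same non-terminal
share a common prefix on the right-hand side.

Productions for D:
  D → + P *
  D → * * *
Productions for P:
  P → a D
  P → D

No common prefixes found.

Answer: No, left-factoring is not needed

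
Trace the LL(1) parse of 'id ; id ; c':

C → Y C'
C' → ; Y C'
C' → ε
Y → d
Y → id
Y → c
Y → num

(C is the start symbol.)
Stack is shown with the top on the left.

Stack     Input          Action
-------------------------------
C $       id ; id ; c $  output C → Y C'
Y C' $    id ; id ; c $  output Y → id
id C' $   id ; id ; c $  match 'id'
C' $      ; id ; c $     output C' → ; Y C'
; Y C' $  ; id ; c $     match ';'
Y C' $    id ; c $       output Y → id
id C' $   id ; c $       match 'id'
C' $      ; c $          output C' → ; Y C'
; Y C' $  ; c $          match ';'
Y C' $    c $            output Y → c
c C' $    c $            match 'c'
C' $      $              output C' → ε
$         $              accept

The string is accepted.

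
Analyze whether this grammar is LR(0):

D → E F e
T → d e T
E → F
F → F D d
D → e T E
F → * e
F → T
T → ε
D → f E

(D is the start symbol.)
No. Shift-reduce conflict between [T → .] and [D → . e T E]

Augment with D' → D and build the canonical LR(0) collection (I0 = CLOSURE({[D' → . D]}), then GOTO on every symbol after a dot until no new states appear). It has 19 states:
  I0: { [D → . E F e], [D → . e T E], [D → . f E], [D' → . D], [E → . F], [F → . * e], [F → . F D d], [F → . T], [T → . d e T], [T → .] }  — shift, reduce
  I1: { [F → * . e] }  — shift
  I2: { [D' → D .] }  — accept
  I3: { [D → E . F e], [F → . * e], [F → . F D d], [F → . T], [T → . d e T], [T → .] }  — shift, reduce
  I4: { [D → . E F e], [D → . e T E], [D → . f E], [E → . F], [E → F .], [F → . * e], [F → . F D d], [F → . T], [F → F . D d], [T → . d e T], [T → .] }  — shift, 2 reduces
  I5: { [F → T .] }  — reduce
  I6: { [T → d . e T] }  — shift
  I7: { [D → e . T E], [T → . d e T], [T → .] }  — shift, reduce
  I8: { [D → f . E], [E → . F], [F → . * e], [F → . F D d], [F → . T], [T → . d e T], [T → .] }  — shift, reduce
  I9: { [D → f E .] }  — reduce
  I10: { [D → e T . E], [E → . F], [F → . * e], [F → . F D d], [F → . T], [T → . d e T], [T → .] }  — shift, reduce
  I11: { [D → e T E .] }  — reduce
  I12: { [T → . d e T], [T → .], [T → d e . T] }  — shift, reduce
  I13: { [T → d e T .] }  — reduce
  I14: { [F → F D . d] }  — shift
  I15: { [F → F D d .] }  — reduce
  I16: { [D → . E F e], [D → . e T E], [D → . f E], [D → E F . e], [E → . F], [F → . * e], [F → . F D d], [F → . T], [F → F . D d], [T → . d e T], [T → .] }  — shift, reduce
  I17: { [D → E F e .], [D → e . T E], [T → . d e T], [T → .] }  — shift, 2 reduces
  I18: { [F → * e .] }  — reduce

Conflict in state I0:
  Shift-reduce conflict between [T → .] and [D → . e T E]
So the grammar is NOT LR(0).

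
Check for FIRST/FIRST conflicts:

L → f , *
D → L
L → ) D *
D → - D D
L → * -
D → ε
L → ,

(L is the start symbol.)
FIRST sets of the non-terminals at (or reachable through a nullable prefix from) the front of some alternative:
  FIRST(L) = { ')', '*', ',', 'f' }

Productions for L:
  L → f , *: FIRST = { 'f' }
  L → ) D *: FIRST = { ')' }
  L → * -: FIRST = { '*' }
  L → ,: FIRST = { ',' }
Productions for D:
  D → L: FIRST = { ')', '*', ',', 'f' }
  D → - D D: FIRST = { '-' }
  D → ε: FIRST = { ε }

All alternatives of each non-terminal have pairwise disjoint FIRST sets.

Answer: No FIRST/FIRST conflicts.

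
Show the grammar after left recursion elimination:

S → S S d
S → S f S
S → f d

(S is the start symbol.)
S → f d S'
S' → S d S'
S' → f S S'
S' → ε

S is directly left-recursive. The standard transformation for
  A → A α₁ | ... | A α_m | β₁ | ... | β_n
is
  A  → β₁ A' | ... | β_n A'
  A' → α₁ A' | ... | α_m A' | ε

S → f d becomes S → f d S'
S → S S d becomes S' → S d S'
S → S f S becomes S' → f S S'
Add S' → ε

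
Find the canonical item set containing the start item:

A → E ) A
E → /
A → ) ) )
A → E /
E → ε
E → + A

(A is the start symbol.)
First, augment the grammar with A' → A
I₀ = CLOSURE({ [A' → . A] }):
  [A' → . A] has the dot before A: add [A → . E ) A], [A → . ) ) )], [A → . E /]
  [A → . E ) A] has the dot before E: add [E → . /], [E → .], [E → . + A]
No further items can be added.

I₀ = { [A → . ) ) )], [A → . E ) A], [A → . E /], [A' → . A], [E → . + A], [E → . /], [E → .] }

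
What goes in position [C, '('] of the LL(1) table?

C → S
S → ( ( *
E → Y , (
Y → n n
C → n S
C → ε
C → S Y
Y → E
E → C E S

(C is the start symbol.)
C → S, C → ε, C → S Y

To find M[C, '('], we find productions for C where '(' is in the predict set (PREDICT(N → α) = (FIRST(α) \ {ε}) ∪ (FOLLOW(N) if α ⇒* ε)).

Relevant sets:
  FIRST(S) = { '(' }
  FOLLOW(C) = { $, '(', 'n' }

C → S: PREDICT = { '(' }
  '(' is in predict set, so this production goes in M[C, '(']
C → n S: PREDICT = { 'n' }
C → ε: PREDICT = { $, '(', 'n' }
  '(' is in predict set, so this production goes in M[C, '(']
C → S Y: PREDICT = { '(' }
  '(' is in predict set, so this production goes in M[C, '(']

M[C, '('] = C → S, C → ε, C → S Y  (a multiply-defined cell — the grammar is not LL(1))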